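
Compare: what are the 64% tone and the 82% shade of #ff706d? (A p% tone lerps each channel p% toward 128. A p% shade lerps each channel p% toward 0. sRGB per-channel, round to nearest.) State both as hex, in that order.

#ae7a79, #2e1414

#ff706d is rgb(255, 112, 109).
64% tone:
  R: 255 + 0.64×(128−255) = 255 − 81.28 = 173.72 → 174
  G: 112 + 10.24 = 122.24 → 122
  B: 109 + 12.16 = 121.16 → 121
  → #ae7a79
82% shade:
  R: 255 − 209.1 = 45.9 → 46
  G: 112 − 91.84 = 20.16 → 20
  B: 109 + 0.82×(0−109) = 109 − 89.38 = 19.62 → 20
  → #2e1414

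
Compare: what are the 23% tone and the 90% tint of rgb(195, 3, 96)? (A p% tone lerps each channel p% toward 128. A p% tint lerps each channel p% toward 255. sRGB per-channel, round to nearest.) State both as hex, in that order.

23% tone:
  R: 195 + 0.23×(128−195) = 195 − 15.41 = 179.59 → 180
  G: 3 + 0.23×(128−3) = 3 + 28.75 = 31.75 → 32
  B: 96 + 0.23×(128−96) = 96 + 7.36 = 103.36 → 103
  → #b42067
90% tint:
  R: 195 + 0.9×(255−195) = 195 + 54 = 249 → 249
  G: 3 + 226.8 = 229.8 → 230
  B: 96 + 143.1 = 239.1 → 239
  → #f9e6ef

#b42067, #f9e6ef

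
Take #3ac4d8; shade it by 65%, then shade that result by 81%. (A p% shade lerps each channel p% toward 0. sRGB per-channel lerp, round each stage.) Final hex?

#3ac4d8 is rgb(58, 196, 216).
A 65% shade moves each channel 65% toward 0:
  R: 58 − 37.7 = 20.3 → 20
  G: 196 + 0.65×(0−196) = 196 − 127.4 = 68.6 → 69
  B: 216 + 0.65×(0−216) = 216 − 140.4 = 75.6 → 76
After the shade: rgb(20, 69, 76) = #14454c.
Per channel, c → c + 0.81(0 − c):
  R: 20 − 16.2 = 3.8 → 4
  G: 69 − 55.89 = 13.11 → 13
  B: 76 + 0.81×(0−76) = 76 − 61.56 = 14.44 → 14
rgb(4, 13, 14) = #040d0e.

#040d0e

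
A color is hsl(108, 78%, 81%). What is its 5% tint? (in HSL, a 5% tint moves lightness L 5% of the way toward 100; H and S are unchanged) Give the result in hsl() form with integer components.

L moves 5% from 81 toward 100: 81 + 0.95 = 81.95 → 82.
H and S are unchanged.

hsl(108, 78%, 82%)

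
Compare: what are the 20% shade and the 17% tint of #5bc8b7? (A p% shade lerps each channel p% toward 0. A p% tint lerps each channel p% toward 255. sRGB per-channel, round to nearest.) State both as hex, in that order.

#5bc8b7 is rgb(91, 200, 183).
20% shade:
  R: 91 − 18.2 = 72.8 → 73
  G: 200 + 0.2×(0−200) = 200 − 40 = 160 → 160
  B: 183 + 0.2×(0−183) = 183 − 36.6 = 146.4 → 146
  → #49a092
17% tint:
  R: 91 + 0.17×(255−91) = 91 + 27.88 = 118.88 → 119
  G: 200 + 0.17×(255−200) = 200 + 9.35 = 209.35 → 209
  B: 183 + 0.17×(255−183) = 183 + 12.24 = 195.24 → 195
  → #77d1c3

#49a092, #77d1c3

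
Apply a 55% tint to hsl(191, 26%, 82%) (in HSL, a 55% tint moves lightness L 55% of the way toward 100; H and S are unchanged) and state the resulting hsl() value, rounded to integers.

hsl(191, 26%, 92%)

L moves 55% from 82 toward 100: 82 + 9.9 = 91.9 → 92.
H and S are unchanged.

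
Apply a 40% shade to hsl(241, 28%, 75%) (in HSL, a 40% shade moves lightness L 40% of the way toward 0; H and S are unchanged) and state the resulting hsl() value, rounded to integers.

hsl(241, 28%, 45%)

L moves 40% from 75 toward 0: 75 − 30 = 45 → 45.
H and S are unchanged.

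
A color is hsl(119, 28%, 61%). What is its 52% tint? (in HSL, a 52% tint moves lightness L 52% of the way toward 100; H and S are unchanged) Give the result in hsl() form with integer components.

hsl(119, 28%, 81%)

L moves 52% from 61 toward 100: 61 + 20.28 = 81.28 → 81.
H and S are unchanged.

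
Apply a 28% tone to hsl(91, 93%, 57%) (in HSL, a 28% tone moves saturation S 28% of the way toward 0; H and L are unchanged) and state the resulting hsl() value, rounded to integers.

hsl(91, 67%, 57%)

S moves 28% from 93 toward 0: 93 − 26.04 = 66.96 → 67.
H and L are unchanged.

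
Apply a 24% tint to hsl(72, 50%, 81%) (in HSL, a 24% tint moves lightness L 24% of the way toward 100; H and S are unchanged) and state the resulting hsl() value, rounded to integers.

hsl(72, 50%, 86%)

L moves 24% from 81 toward 100: 81 + 4.56 = 85.56 → 86.
H and S are unchanged.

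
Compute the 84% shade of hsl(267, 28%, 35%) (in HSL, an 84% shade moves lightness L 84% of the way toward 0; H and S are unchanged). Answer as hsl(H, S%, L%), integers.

L moves 84% from 35 toward 0: 35 − 29.4 = 5.6 → 6.
H and S are unchanged.

hsl(267, 28%, 6%)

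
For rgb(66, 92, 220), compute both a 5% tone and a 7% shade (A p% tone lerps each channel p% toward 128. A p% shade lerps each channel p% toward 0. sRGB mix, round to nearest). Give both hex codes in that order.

5% tone:
  R: 66 + 0.05×(128−66) = 66 + 3.1 = 69.1 → 69
  G: 92 + 0.05×(128−92) = 92 + 1.8 = 93.8 → 94
  B: 220 + 0.05×(128−220) = 220 − 4.6 = 215.4 → 215
  → #455ED7
7% shade:
  R: 66 + 0.07×(0−66) = 66 − 4.62 = 61.38 → 61
  G: 92 − 6.44 = 85.56 → 86
  B: 220 − 15.4 = 204.6 → 205
  → #3D56CD

#455ED7, #3D56CD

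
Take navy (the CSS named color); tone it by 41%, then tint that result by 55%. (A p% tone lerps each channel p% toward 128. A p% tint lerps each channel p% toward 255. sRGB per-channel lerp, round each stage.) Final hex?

#a4a4c6

CSS navy is rgb(0, 0, 128).
Per channel, c → c + 0.41(128 − c):
  R: 0 + 0.41×(128−0) = 0 + 52.48 = 52.48 → 52
  G: 0 + 52.48 = 52.48 → 52
  B: 128 + 0.41×(128−128) = 128 + 0 = 128 → 128
After the tone: rgb(52, 52, 128) = #343480.
A 55% tint moves each channel 55% toward 255:
  R: 52 + 0.55×(255−52) = 52 + 111.65 = 163.65 → 164
  G: 52 + 0.55×(255−52) = 52 + 111.65 = 163.65 → 164
  B: 128 + 0.55×(255−128) = 128 + 69.85 = 197.85 → 198
rgb(164, 164, 198) = #a4a4c6.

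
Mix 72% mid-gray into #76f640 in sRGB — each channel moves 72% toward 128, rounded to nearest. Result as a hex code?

#7da16e

#76f640 is rgb(118, 246, 64).
Per channel, c → c + 0.72(128 − c):
  R: 118 + 0.72×(128−118) = 118 + 7.2 = 125.2 → 125
  G: 246 − 84.96 = 161.04 → 161
  B: 64 + 0.72×(128−64) = 64 + 46.08 = 110.08 → 110
rgb(125, 161, 110) = #7da16e.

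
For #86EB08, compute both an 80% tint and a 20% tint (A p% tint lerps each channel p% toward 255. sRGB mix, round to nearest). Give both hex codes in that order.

#86EB08 is rgb(134, 235, 8).
80% tint:
  R: 134 + 0.8×(255−134) = 134 + 96.8 = 230.8 → 231
  G: 235 + 16 = 251 → 251
  B: 8 + 0.8×(255−8) = 8 + 197.6 = 205.6 → 206
  → #E7FBCE
20% tint:
  R: 134 + 0.2×(255−134) = 134 + 24.2 = 158.2 → 158
  G: 235 + 4 = 239 → 239
  B: 8 + 49.4 = 57.4 → 57
  → #9EEF39

#E7FBCE, #9EEF39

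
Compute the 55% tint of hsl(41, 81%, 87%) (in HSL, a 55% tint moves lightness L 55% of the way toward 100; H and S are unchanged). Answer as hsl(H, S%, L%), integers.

L moves 55% from 87 toward 100: 87 + 7.15 = 94.15 → 94.
H and S are unchanged.

hsl(41, 81%, 94%)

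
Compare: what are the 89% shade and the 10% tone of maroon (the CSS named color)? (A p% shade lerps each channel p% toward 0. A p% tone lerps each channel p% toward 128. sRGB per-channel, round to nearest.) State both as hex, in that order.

#0e0000, #800d0d

CSS maroon is rgb(128, 0, 0).
89% shade:
  R: 128 − 113.92 = 14.08 → 14
  G: 0 + 0 = 0 → 0
  B: 0 + 0.89×(0−0) = 0 + 0 = 0 → 0
  → #0e0000
10% tone:
  R: 128 + 0 = 128 → 128
  G: 0 + 0.1×(128−0) = 0 + 12.8 = 12.8 → 13
  B: 0 + 12.8 = 12.8 → 13
  → #800d0d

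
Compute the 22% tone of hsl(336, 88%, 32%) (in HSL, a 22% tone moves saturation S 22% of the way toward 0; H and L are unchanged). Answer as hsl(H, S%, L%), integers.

hsl(336, 69%, 32%)

S moves 22% from 88 toward 0: 88 − 19.36 = 68.64 → 69.
H and L are unchanged.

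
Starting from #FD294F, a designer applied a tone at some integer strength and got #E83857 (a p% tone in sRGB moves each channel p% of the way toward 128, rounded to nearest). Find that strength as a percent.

17%

#FD294F is rgb(253, 41, 79); #E83857 is rgb(232, 56, 87).
On the R channel (widest range): 232 ≈ 253 + (p/100)(128 − 253), so p ≈ 100×(232 − 253)/(128 − 253) = -2100/-125 = 16.80.
p = 17 reproduces all three channels after rounding.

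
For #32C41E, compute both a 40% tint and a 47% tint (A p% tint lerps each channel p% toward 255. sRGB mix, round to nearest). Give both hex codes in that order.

#84DC78, #92E088

#32C41E is rgb(50, 196, 30).
40% tint:
  R: 50 + 82 = 132 → 132
  G: 196 + 23.6 = 219.6 → 220
  B: 30 + 90 = 120 → 120
  → #84DC78
47% tint:
  R: 50 + 0.47×(255−50) = 50 + 96.35 = 146.35 → 146
  G: 196 + 27.73 = 223.73 → 224
  B: 30 + 105.75 = 135.75 → 136
  → #92E088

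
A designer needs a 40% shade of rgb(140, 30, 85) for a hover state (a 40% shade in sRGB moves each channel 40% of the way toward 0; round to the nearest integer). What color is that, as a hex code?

#541233

A 40% shade moves each channel 40% toward 0:
  R: 140 + 0.4×(0−140) = 140 − 56 = 84 → 84
  G: 30 + 0.4×(0−30) = 30 − 12 = 18 → 18
  B: 85 + 0.4×(0−85) = 85 − 34 = 51 → 51
rgb(84, 18, 51) = #541233.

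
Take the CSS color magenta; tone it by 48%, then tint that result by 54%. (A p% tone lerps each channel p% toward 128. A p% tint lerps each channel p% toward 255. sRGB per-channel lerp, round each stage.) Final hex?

CSS magenta is rgb(255, 0, 255).
Per channel, c → c + 0.48(128 − c):
  R: 255 − 60.96 = 194.04 → 194
  G: 0 + 0.48×(128−0) = 0 + 61.44 = 61.44 → 61
  B: 255 − 60.96 = 194.04 → 194
After the tone: rgb(194, 61, 194) = #c23dc2.
A 54% tint moves each channel 54% toward 255:
  R: 194 + 32.94 = 226.94 → 227
  G: 61 + 0.54×(255−61) = 61 + 104.76 = 165.76 → 166
  B: 194 + 32.94 = 226.94 → 227
rgb(227, 166, 227) = #e3a6e3.

#e3a6e3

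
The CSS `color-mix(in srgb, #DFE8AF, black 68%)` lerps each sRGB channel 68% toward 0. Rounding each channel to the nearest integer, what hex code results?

#DFE8AF is rgb(223, 232, 175).
Per channel, c → c + 0.68(0 − c):
  R: 223 + 0.68×(0−223) = 223 − 151.64 = 71.36 → 71
  G: 232 + 0.68×(0−232) = 232 − 157.76 = 74.24 → 74
  B: 175 + 0.68×(0−175) = 175 − 119 = 56 → 56
rgb(71, 74, 56) = #474A38.

#474A38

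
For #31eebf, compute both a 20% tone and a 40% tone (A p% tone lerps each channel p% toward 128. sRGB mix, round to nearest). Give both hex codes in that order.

#41d8b2, #51c2a6

#31eebf is rgb(49, 238, 191).
20% tone:
  R: 49 + 15.8 = 64.8 → 65
  G: 238 + 0.2×(128−238) = 238 − 22 = 216 → 216
  B: 191 + 0.2×(128−191) = 191 − 12.6 = 178.4 → 178
  → #41d8b2
40% tone:
  R: 49 + 0.4×(128−49) = 49 + 31.6 = 80.6 → 81
  G: 238 + 0.4×(128−238) = 238 − 44 = 194 → 194
  B: 191 + 0.4×(128−191) = 191 − 25.2 = 165.8 → 166
  → #51c2a6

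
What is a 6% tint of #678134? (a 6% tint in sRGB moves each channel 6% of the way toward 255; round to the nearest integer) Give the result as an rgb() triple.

#678134 is rgb(103, 129, 52).
A 6% tint moves each channel 6% toward 255:
  R: 103 + 0.06×(255−103) = 103 + 9.12 = 112.12 → 112
  G: 129 + 7.56 = 136.56 → 137
  B: 52 + 12.18 = 64.18 → 64

rgb(112, 137, 64)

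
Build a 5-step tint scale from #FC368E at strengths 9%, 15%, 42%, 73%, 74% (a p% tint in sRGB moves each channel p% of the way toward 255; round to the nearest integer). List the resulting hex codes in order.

#FC368E is rgb(252, 54, 142).
9%: (252→252, 54 + 18.09 = 72.09→72, 142 + 10.17 = 152.17→152) → #FC4898
15%: (252→252, 54 + 30.15 = 84.15→84, 142 + 16.95 = 158.95→159) → #FC549F
42%: (252 + 1.26 = 253.26→253, 54 + 84.42 = 138.42→138, 142 + 47.46 = 189.46→189) → #FD8ABD
73%: (252 + 2.19 = 254.19→254, 54 + 146.73 = 200.73→201, 142 + 82.49 = 224.49→224) → #FEC9E0
74%: (252 + 2.22 = 254.22→254, 54 + 148.74 = 202.74→203, 142 + 83.62 = 225.62→226) → #FECBE2

#FC4898, #FC549F, #FD8ABD, #FEC9E0, #FECBE2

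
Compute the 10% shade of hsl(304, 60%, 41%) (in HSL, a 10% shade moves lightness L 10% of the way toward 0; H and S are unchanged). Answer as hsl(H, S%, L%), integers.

hsl(304, 60%, 37%)

L moves 10% from 41 toward 0: 41 − 4.1 = 36.9 → 37.
H and S are unchanged.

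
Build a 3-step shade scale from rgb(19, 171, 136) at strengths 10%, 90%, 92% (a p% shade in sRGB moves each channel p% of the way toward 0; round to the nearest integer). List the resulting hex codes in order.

10%: (19 − 1.9 = 17.1→17, 171 − 17.1 = 153.9→154, 136 − 13.6 = 122.4→122) → #119A7A
90%: (19 − 17.1 = 1.9→2, 171 − 153.9 = 17.1→17, 136 − 122.4 = 13.6→14) → #02110E
92%: (19 − 17.48 = 1.52→2, 171 − 157.32 = 13.68→14, 136 − 125.12 = 10.88→11) → #020E0B

#119A7A, #02110E, #020E0B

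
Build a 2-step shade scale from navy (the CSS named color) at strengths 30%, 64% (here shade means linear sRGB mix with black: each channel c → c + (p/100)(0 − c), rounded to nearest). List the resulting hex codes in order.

#00005A, #00002E

CSS navy is rgb(0, 0, 128).
30%: (0→0, 0→0, 128 − 38.4 = 89.6→90) → #00005A
64%: (0→0, 0→0, 128 − 81.92 = 46.08→46) → #00002E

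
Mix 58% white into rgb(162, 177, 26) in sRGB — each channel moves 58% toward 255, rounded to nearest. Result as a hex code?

Per channel, c → c + 0.58(255 − c):
  R: 162 + 0.58×(255−162) = 162 + 53.94 = 215.94 → 216
  G: 177 + 0.58×(255−177) = 177 + 45.24 = 222.24 → 222
  B: 26 + 0.58×(255−26) = 26 + 132.82 = 158.82 → 159
rgb(216, 222, 159) = #D8DE9F.

#D8DE9F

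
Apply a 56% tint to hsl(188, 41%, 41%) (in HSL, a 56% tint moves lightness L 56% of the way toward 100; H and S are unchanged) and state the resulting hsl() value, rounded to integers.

hsl(188, 41%, 74%)

L moves 56% from 41 toward 100: 41 + 33.04 = 74.04 → 74.
H and S are unchanged.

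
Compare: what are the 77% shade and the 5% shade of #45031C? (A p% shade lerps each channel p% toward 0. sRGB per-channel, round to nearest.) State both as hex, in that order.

#100106, #42031B

#45031C is rgb(69, 3, 28).
77% shade:
  R: 69 + 0.77×(0−69) = 69 − 53.13 = 15.87 → 16
  G: 3 − 2.31 = 0.69 → 1
  B: 28 + 0.77×(0−28) = 28 − 21.56 = 6.44 → 6
  → #100106
5% shade:
  R: 69 − 3.45 = 65.55 → 66
  G: 3 + 0.05×(0−3) = 3 − 0.15 = 2.85 → 3
  B: 28 − 1.4 = 26.6 → 27
  → #42031B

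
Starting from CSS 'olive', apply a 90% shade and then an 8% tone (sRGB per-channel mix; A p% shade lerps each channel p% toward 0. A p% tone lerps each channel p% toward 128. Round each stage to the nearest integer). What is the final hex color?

#16160A

CSS olive is rgb(128, 128, 0).
Per channel, c → c + 0.9(0 − c):
  R: 128 − 115.2 = 12.8 → 13
  G: 128 − 115.2 = 12.8 → 13
  B: 0 + 0.9×(0−0) = 0 + 0 = 0 → 0
After the shade: rgb(13, 13, 0) = #0D0D00.
An 8% tone moves each channel 8% toward 128:
  R: 13 + 9.2 = 22.2 → 22
  G: 13 + 0.08×(128−13) = 13 + 9.2 = 22.2 → 22
  B: 0 + 0.08×(128−0) = 0 + 10.24 = 10.24 → 10
rgb(22, 22, 10) = #16160A.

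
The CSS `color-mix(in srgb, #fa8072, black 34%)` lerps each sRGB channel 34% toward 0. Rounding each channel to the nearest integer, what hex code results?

#a5544b

#fa8072 is rgb(250, 128, 114).
Per channel, c → c + 0.34(0 − c):
  R: 250 + 0.34×(0−250) = 250 − 85 = 165 → 165
  G: 128 + 0.34×(0−128) = 128 − 43.52 = 84.48 → 84
  B: 114 − 38.76 = 75.24 → 75
rgb(165, 84, 75) = #a5544b.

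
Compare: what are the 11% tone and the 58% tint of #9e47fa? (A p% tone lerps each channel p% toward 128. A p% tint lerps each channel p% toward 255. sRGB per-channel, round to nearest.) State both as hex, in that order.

#9e47fa is rgb(158, 71, 250).
11% tone:
  R: 158 + 0.11×(128−158) = 158 − 3.3 = 154.7 → 155
  G: 71 + 0.11×(128−71) = 71 + 6.27 = 77.27 → 77
  B: 250 − 13.42 = 236.58 → 237
  → #9b4ded
58% tint:
  R: 158 + 0.58×(255−158) = 158 + 56.26 = 214.26 → 214
  G: 71 + 106.72 = 177.72 → 178
  B: 250 + 0.58×(255−250) = 250 + 2.9 = 252.9 → 253
  → #d6b2fd

#9b4ded, #d6b2fd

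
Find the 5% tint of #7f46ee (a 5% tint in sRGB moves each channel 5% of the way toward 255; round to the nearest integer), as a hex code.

#854fef

#7f46ee is rgb(127, 70, 238).
Per channel, c → c + 0.05(255 − c):
  R: 127 + 6.4 = 133.4 → 133
  G: 70 + 0.05×(255−70) = 70 + 9.25 = 79.25 → 79
  B: 238 + 0.05×(255−238) = 238 + 0.85 = 238.85 → 239
rgb(133, 79, 239) = #854fef.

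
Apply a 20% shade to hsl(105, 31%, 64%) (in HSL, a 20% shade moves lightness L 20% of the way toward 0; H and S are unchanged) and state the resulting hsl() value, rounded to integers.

hsl(105, 31%, 51%)

L moves 20% from 64 toward 0: 64 − 12.8 = 51.2 → 51.
H and S are unchanged.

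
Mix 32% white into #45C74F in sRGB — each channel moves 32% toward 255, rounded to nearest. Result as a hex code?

#81D987

#45C74F is rgb(69, 199, 79).
Lerp each channel 32% toward 255:
  R: 69 + 59.52 = 128.52 → 129
  G: 199 + 0.32×(255−199) = 199 + 17.92 = 216.92 → 217
  B: 79 + 0.32×(255−79) = 79 + 56.32 = 135.32 → 135
rgb(129, 217, 135) = #81D987.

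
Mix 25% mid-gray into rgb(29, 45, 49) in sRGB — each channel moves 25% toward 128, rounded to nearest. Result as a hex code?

#364245

A 25% tone moves each channel 25% toward 128:
  R: 29 + 0.25×(128−29) = 29 + 24.75 = 53.75 → 54
  G: 45 + 20.75 = 65.75 → 66
  B: 49 + 0.25×(128−49) = 49 + 19.75 = 68.75 → 69
rgb(54, 66, 69) = #364245.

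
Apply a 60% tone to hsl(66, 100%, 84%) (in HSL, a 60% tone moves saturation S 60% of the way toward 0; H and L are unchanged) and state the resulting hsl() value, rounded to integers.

hsl(66, 40%, 84%)

S moves 60% from 100 toward 0: 100 − 60 = 40 → 40.
H and L are unchanged.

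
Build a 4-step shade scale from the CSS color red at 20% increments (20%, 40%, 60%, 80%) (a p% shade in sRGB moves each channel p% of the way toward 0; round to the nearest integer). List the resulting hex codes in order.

CSS red is rgb(255, 0, 0).
20%: (255 − 51 = 204→204, 0→0, 0→0) → #cc0000
40%: (255 − 102 = 153→153, 0→0, 0→0) → #990000
60%: (255 − 153 = 102→102, 0→0, 0→0) → #660000
80%: (255 − 204 = 51→51, 0→0, 0→0) → #330000

#cc0000, #990000, #660000, #330000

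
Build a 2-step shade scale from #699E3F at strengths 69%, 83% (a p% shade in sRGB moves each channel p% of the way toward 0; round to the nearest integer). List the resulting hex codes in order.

#699E3F is rgb(105, 158, 63).
69%: (105 − 72.45 = 32.55→33, 158 − 109.02 = 48.98→49, 63 − 43.47 = 19.53→20) → #213114
83%: (105 − 87.15 = 17.85→18, 158 − 131.14 = 26.86→27, 63 − 52.29 = 10.71→11) → #121B0B

#213114, #121B0B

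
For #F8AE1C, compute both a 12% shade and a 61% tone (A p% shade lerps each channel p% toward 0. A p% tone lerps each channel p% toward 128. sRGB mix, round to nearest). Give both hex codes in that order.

#F8AE1C is rgb(248, 174, 28).
12% shade:
  R: 248 − 29.76 = 218.24 → 218
  G: 174 − 20.88 = 153.12 → 153
  B: 28 − 3.36 = 24.64 → 25
  → #DA9919
61% tone:
  R: 248 − 73.2 = 174.8 → 175
  G: 174 + 0.61×(128−174) = 174 − 28.06 = 145.94 → 146
  B: 28 + 61 = 89 → 89
  → #AF9259

#DA9919, #AF9259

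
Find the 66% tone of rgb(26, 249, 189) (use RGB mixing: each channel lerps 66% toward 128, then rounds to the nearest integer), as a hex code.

Per channel, c → c + 0.66(128 − c):
  R: 26 + 0.66×(128−26) = 26 + 67.32 = 93.32 → 93
  G: 249 − 79.86 = 169.14 → 169
  B: 189 − 40.26 = 148.74 → 149
rgb(93, 169, 149) = #5da995.

#5da995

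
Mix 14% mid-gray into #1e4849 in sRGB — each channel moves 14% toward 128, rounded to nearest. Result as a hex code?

#2c5051

#1e4849 is rgb(30, 72, 73).
A 14% tone moves each channel 14% toward 128:
  R: 30 + 0.14×(128−30) = 30 + 13.72 = 43.72 → 44
  G: 72 + 0.14×(128−72) = 72 + 7.84 = 79.84 → 80
  B: 73 + 0.14×(128−73) = 73 + 7.7 = 80.7 → 81
rgb(44, 80, 81) = #2c5051.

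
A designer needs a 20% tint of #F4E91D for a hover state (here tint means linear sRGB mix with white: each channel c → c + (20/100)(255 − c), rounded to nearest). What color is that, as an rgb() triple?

#F4E91D is rgb(244, 233, 29).
Lerp each channel 20% toward 255:
  R: 244 + 0.2×(255−244) = 244 + 2.2 = 246.2 → 246
  G: 233 + 4.4 = 237.4 → 237
  B: 29 + 45.2 = 74.2 → 74

rgb(246, 237, 74)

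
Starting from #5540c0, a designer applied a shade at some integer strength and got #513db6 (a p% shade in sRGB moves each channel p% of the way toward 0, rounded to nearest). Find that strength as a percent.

5%

#5540c0 is rgb(85, 64, 192); #513db6 is rgb(81, 61, 182).
On the B channel (widest range): 182 ≈ 192 + (p/100)(0 − 192), so p ≈ 100×(182 − 192)/(0 − 192) = -1000/-192 = 5.21.
p = 5 reproduces all three channels after rounding.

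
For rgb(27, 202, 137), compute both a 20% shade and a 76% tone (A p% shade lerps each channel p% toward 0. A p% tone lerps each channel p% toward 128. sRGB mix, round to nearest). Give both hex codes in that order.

20% shade:
  R: 27 − 5.4 = 21.6 → 22
  G: 202 + 0.2×(0−202) = 202 − 40.4 = 161.6 → 162
  B: 137 + 0.2×(0−137) = 137 − 27.4 = 109.6 → 110
  → #16A26E
76% tone:
  R: 27 + 76.76 = 103.76 → 104
  G: 202 + 0.76×(128−202) = 202 − 56.24 = 145.76 → 146
  B: 137 − 6.84 = 130.16 → 130
  → #689282

#16A26E, #689282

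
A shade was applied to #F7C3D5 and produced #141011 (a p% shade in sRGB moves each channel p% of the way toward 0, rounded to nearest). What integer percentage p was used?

#F7C3D5 is rgb(247, 195, 213); #141011 is rgb(20, 16, 17).
On the R channel (widest range): 20 ≈ 247 + (p/100)(0 − 247), so p ≈ 100×(20 − 247)/(0 − 247) = -22700/-247 = 91.90.
p = 92 reproduces all three channels after rounding.

92%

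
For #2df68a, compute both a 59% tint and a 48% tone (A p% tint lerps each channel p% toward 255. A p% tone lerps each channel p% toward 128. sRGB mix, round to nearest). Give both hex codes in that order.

#a9fbcf, #55bd85

#2df68a is rgb(45, 246, 138).
59% tint:
  R: 45 + 123.9 = 168.9 → 169
  G: 246 + 5.31 = 251.31 → 251
  B: 138 + 0.59×(255−138) = 138 + 69.03 = 207.03 → 207
  → #a9fbcf
48% tone:
  R: 45 + 0.48×(128−45) = 45 + 39.84 = 84.84 → 85
  G: 246 + 0.48×(128−246) = 246 − 56.64 = 189.36 → 189
  B: 138 + 0.48×(128−138) = 138 − 4.8 = 133.2 → 133
  → #55bd85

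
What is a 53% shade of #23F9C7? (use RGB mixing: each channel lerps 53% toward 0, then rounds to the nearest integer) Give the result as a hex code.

#10755E

#23F9C7 is rgb(35, 249, 199).
Lerp each channel 53% toward 0:
  R: 35 − 18.55 = 16.45 → 16
  G: 249 − 131.97 = 117.03 → 117
  B: 199 − 105.47 = 93.53 → 94
rgb(16, 117, 94) = #10755E.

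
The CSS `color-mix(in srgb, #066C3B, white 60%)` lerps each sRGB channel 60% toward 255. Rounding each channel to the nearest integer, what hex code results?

#066C3B is rgb(6, 108, 59).
A 60% tint moves each channel 60% toward 255:
  R: 6 + 149.4 = 155.4 → 155
  G: 108 + 88.2 = 196.2 → 196
  B: 59 + 117.6 = 176.6 → 177
rgb(155, 196, 177) = #9BC4B1.

#9BC4B1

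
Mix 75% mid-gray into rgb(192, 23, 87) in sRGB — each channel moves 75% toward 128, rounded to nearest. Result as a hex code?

#906676

Per channel, c → c + 0.75(128 − c):
  R: 192 + 0.75×(128−192) = 192 − 48 = 144 → 144
  G: 23 + 0.75×(128−23) = 23 + 78.75 = 101.75 → 102
  B: 87 + 30.75 = 117.75 → 118
rgb(144, 102, 118) = #906676.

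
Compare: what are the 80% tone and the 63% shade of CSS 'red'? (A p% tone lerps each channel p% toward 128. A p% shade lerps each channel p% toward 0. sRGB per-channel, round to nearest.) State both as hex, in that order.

#996666, #5E0000

CSS red is rgb(255, 0, 0).
80% tone:
  R: 255 − 101.6 = 153.4 → 153
  G: 0 + 102.4 = 102.4 → 102
  B: 0 + 102.4 = 102.4 → 102
  → #996666
63% shade:
  R: 255 + 0.63×(0−255) = 255 − 160.65 = 94.35 → 94
  G: 0 + 0 = 0 → 0
  B: 0 + 0.63×(0−0) = 0 + 0 = 0 → 0
  → #5E0000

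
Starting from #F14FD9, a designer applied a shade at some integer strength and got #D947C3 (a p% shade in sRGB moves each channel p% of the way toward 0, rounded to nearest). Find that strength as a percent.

#F14FD9 is rgb(241, 79, 217); #D947C3 is rgb(217, 71, 195).
On the R channel (widest range): 217 ≈ 241 + (p/100)(0 − 241), so p ≈ 100×(217 − 241)/(0 − 241) = -2400/-241 = 9.96.
p = 10 reproduces all three channels after rounding.

10%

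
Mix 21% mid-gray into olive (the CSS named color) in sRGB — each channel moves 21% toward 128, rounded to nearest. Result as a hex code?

#80801B

CSS olive is rgb(128, 128, 0).
Lerp each channel 21% toward 128:
  R: 128 + 0 = 128 → 128
  G: 128 + 0.21×(128−128) = 128 + 0 = 128 → 128
  B: 0 + 26.88 = 26.88 → 27
rgb(128, 128, 27) = #80801B.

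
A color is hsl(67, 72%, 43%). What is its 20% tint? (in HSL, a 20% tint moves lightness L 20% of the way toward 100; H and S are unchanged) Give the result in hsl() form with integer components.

L moves 20% from 43 toward 100: 43 + 11.4 = 54.4 → 54.
H and S are unchanged.

hsl(67, 72%, 54%)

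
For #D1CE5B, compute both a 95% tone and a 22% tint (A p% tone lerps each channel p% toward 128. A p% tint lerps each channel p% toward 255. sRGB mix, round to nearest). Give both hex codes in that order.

#84847E, #DBD97F

#D1CE5B is rgb(209, 206, 91).
95% tone:
  R: 209 − 76.95 = 132.05 → 132
  G: 206 − 74.1 = 131.9 → 132
  B: 91 + 0.95×(128−91) = 91 + 35.15 = 126.15 → 126
  → #84847E
22% tint:
  R: 209 + 10.12 = 219.12 → 219
  G: 206 + 10.78 = 216.78 → 217
  B: 91 + 0.22×(255−91) = 91 + 36.08 = 127.08 → 127
  → #DBD97F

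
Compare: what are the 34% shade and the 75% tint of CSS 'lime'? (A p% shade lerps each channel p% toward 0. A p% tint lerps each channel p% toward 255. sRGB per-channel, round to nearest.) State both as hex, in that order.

CSS lime is rgb(0, 255, 0).
34% shade:
  R: 0 + 0.34×(0−0) = 0 + 0 = 0 → 0
  G: 255 + 0.34×(0−255) = 255 − 86.7 = 168.3 → 168
  B: 0 + 0.34×(0−0) = 0 + 0 = 0 → 0
  → #00A800
75% tint:
  R: 0 + 0.75×(255−0) = 0 + 191.25 = 191.25 → 191
  G: 255 + 0.75×(255−255) = 255 + 0 = 255 → 255
  B: 0 + 0.75×(255−0) = 0 + 191.25 = 191.25 → 191
  → #BFFFBF

#00A800, #BFFFBF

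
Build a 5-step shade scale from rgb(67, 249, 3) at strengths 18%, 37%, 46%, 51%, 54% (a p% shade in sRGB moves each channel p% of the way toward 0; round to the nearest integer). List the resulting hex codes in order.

#37cc02, #2a9d02, #248602, #217a01, #1f7301

18%: (67 − 12.06 = 54.94→55, 249 − 44.82 = 204.18→204, 3 − 0.54 = 2.46→2) → #37cc02
37%: (67 − 24.79 = 42.21→42, 249 − 92.13 = 156.87→157, 3 − 1.11 = 1.89→2) → #2a9d02
46%: (67 − 30.82 = 36.18→36, 249 − 114.54 = 134.46→134, 3 − 1.38 = 1.62→2) → #248602
51%: (67 − 34.17 = 32.83→33, 249 − 126.99 = 122.01→122, 3 − 1.53 = 1.47→1) → #217a01
54%: (67 − 36.18 = 30.82→31, 249 − 134.46 = 114.54→115, 3 − 1.62 = 1.38→1) → #1f7301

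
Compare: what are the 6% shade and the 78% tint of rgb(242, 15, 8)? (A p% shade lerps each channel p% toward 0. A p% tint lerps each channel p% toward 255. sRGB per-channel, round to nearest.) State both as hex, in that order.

#E30E08, #FCCAC9

6% shade:
  R: 242 + 0.06×(0−242) = 242 − 14.52 = 227.48 → 227
  G: 15 + 0.06×(0−15) = 15 − 0.9 = 14.1 → 14
  B: 8 − 0.48 = 7.52 → 8
  → #E30E08
78% tint:
  R: 242 + 10.14 = 252.14 → 252
  G: 15 + 187.2 = 202.2 → 202
  B: 8 + 192.66 = 200.66 → 201
  → #FCCAC9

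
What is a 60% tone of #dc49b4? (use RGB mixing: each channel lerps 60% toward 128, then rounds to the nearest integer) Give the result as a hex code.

#dc49b4 is rgb(220, 73, 180).
Per channel, c → c + 0.6(128 − c):
  R: 220 + 0.6×(128−220) = 220 − 55.2 = 164.8 → 165
  G: 73 + 33 = 106 → 106
  B: 180 − 31.2 = 148.8 → 149
rgb(165, 106, 149) = #a56a95.

#a56a95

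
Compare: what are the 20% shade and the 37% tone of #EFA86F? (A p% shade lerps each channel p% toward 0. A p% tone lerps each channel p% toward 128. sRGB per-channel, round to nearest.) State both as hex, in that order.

#EFA86F is rgb(239, 168, 111).
20% shade:
  R: 239 + 0.2×(0−239) = 239 − 47.8 = 191.2 → 191
  G: 168 + 0.2×(0−168) = 168 − 33.6 = 134.4 → 134
  B: 111 − 22.2 = 88.8 → 89
  → #BF8659
37% tone:
  R: 239 − 41.07 = 197.93 → 198
  G: 168 + 0.37×(128−168) = 168 − 14.8 = 153.2 → 153
  B: 111 + 6.29 = 117.29 → 117
  → #C69975

#BF8659, #C69975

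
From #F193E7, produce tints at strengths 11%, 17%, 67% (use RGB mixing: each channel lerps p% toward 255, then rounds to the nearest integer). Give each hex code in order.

#F193E7 is rgb(241, 147, 231).
11%: (241 + 1.54 = 242.54→243, 147 + 11.88 = 158.88→159, 231 + 2.64 = 233.64→234) → #F39FEA
17%: (241 + 2.38 = 243.38→243, 147 + 18.36 = 165.36→165, 231 + 4.08 = 235.08→235) → #F3A5EB
67%: (241 + 9.38 = 250.38→250, 147 + 72.36 = 219.36→219, 231 + 16.08 = 247.08→247) → #FADBF7

#F39FEA, #F3A5EB, #FADBF7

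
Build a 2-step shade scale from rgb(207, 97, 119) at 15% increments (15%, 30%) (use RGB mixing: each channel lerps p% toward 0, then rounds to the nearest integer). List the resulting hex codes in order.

#B05265, #914453

15%: (207 − 31.05 = 175.95→176, 97 − 14.55 = 82.45→82, 119 − 17.85 = 101.15→101) → #B05265
30%: (207 − 62.1 = 144.9→145, 97 − 29.1 = 67.9→68, 119 − 35.7 = 83.3→83) → #914453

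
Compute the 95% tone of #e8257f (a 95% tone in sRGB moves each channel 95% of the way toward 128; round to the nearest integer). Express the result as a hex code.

#e8257f is rgb(232, 37, 127).
A 95% tone moves each channel 95% toward 128:
  R: 232 + 0.95×(128−232) = 232 − 98.8 = 133.2 → 133
  G: 37 + 0.95×(128−37) = 37 + 86.45 = 123.45 → 123
  B: 127 + 0.95×(128−127) = 127 + 0.95 = 127.95 → 128
rgb(133, 123, 128) = #857b80.

#857b80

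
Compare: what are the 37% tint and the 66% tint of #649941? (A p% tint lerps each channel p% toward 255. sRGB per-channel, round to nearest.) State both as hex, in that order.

#649941 is rgb(100, 153, 65).
37% tint:
  R: 100 + 0.37×(255−100) = 100 + 57.35 = 157.35 → 157
  G: 153 + 37.74 = 190.74 → 191
  B: 65 + 70.3 = 135.3 → 135
  → #9dbf87
66% tint:
  R: 100 + 102.3 = 202.3 → 202
  G: 153 + 0.66×(255−153) = 153 + 67.32 = 220.32 → 220
  B: 65 + 0.66×(255−65) = 65 + 125.4 = 190.4 → 190
  → #cadcbe

#9dbf87, #cadcbe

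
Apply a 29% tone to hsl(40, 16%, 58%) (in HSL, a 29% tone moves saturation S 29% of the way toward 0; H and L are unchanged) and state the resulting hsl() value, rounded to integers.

S moves 29% from 16 toward 0: 16 − 4.64 = 11.36 → 11.
H and L are unchanged.

hsl(40, 11%, 58%)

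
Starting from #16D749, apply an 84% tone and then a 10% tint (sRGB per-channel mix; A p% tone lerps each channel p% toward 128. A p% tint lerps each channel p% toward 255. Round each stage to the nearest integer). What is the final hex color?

#16D749 is rgb(22, 215, 73).
An 84% tone moves each channel 84% toward 128:
  R: 22 + 0.84×(128−22) = 22 + 89.04 = 111.04 → 111
  G: 215 + 0.84×(128−215) = 215 − 73.08 = 141.92 → 142
  B: 73 + 0.84×(128−73) = 73 + 46.2 = 119.2 → 119
After the tone: rgb(111, 142, 119) = #6F8E77.
A 10% tint moves each channel 10% toward 255:
  R: 111 + 0.1×(255−111) = 111 + 14.4 = 125.4 → 125
  G: 142 + 11.3 = 153.3 → 153
  B: 119 + 0.1×(255−119) = 119 + 13.6 = 132.6 → 133
rgb(125, 153, 133) = #7D9985.

#7D9985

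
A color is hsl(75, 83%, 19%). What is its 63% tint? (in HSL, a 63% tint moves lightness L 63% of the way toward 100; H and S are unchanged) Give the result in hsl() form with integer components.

L moves 63% from 19 toward 100: 19 + 51.03 = 70.03 → 70.
H and S are unchanged.

hsl(75, 83%, 70%)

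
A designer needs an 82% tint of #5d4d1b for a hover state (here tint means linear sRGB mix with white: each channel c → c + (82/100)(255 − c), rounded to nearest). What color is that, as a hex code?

#5d4d1b is rgb(93, 77, 27).
Per channel, c → c + 0.82(255 − c):
  R: 93 + 132.84 = 225.84 → 226
  G: 77 + 0.82×(255−77) = 77 + 145.96 = 222.96 → 223
  B: 27 + 0.82×(255−27) = 27 + 186.96 = 213.96 → 214
rgb(226, 223, 214) = #e2dfd6.

#e2dfd6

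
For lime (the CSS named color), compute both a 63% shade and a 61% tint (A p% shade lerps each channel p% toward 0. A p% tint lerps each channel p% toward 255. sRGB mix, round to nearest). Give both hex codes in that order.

#005e00, #9cff9c

CSS lime is rgb(0, 255, 0).
63% shade:
  R: 0 + 0 = 0 → 0
  G: 255 − 160.65 = 94.35 → 94
  B: 0 + 0.63×(0−0) = 0 + 0 = 0 → 0
  → #005e00
61% tint:
  R: 0 + 0.61×(255−0) = 0 + 155.55 = 155.55 → 156
  G: 255 + 0 = 255 → 255
  B: 0 + 0.61×(255−0) = 0 + 155.55 = 155.55 → 156
  → #9cff9c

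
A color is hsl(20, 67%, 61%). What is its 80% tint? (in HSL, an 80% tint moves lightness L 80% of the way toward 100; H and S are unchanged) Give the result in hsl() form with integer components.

hsl(20, 67%, 92%)

L moves 80% from 61 toward 100: 61 + 31.2 = 92.2 → 92.
H and S are unchanged.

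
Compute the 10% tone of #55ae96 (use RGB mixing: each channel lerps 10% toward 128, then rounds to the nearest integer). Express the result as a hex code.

#55ae96 is rgb(85, 174, 150).
Per channel, c → c + 0.1(128 − c):
  R: 85 + 0.1×(128−85) = 85 + 4.3 = 89.3 → 89
  G: 174 − 4.6 = 169.4 → 169
  B: 150 − 2.2 = 147.8 → 148
rgb(89, 169, 148) = #59a994.

#59a994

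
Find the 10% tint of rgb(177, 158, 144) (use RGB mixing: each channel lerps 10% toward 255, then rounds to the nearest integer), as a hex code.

#b9a89b

Per channel, c → c + 0.1(255 − c):
  R: 177 + 7.8 = 184.8 → 185
  G: 158 + 9.7 = 167.7 → 168
  B: 144 + 0.1×(255−144) = 144 + 11.1 = 155.1 → 155
rgb(185, 168, 155) = #b9a89b.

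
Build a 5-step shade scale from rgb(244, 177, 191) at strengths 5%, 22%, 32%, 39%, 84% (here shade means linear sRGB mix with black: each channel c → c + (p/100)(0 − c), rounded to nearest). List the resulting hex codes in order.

5%: (244 − 12.2 = 231.8→232, 177 − 8.85 = 168.15→168, 191 − 9.55 = 181.45→181) → #e8a8b5
22%: (244 − 53.68 = 190.32→190, 177 − 38.94 = 138.06→138, 191 − 42.02 = 148.98→149) → #be8a95
32%: (244 − 78.08 = 165.92→166, 177 − 56.64 = 120.36→120, 191 − 61.12 = 129.88→130) → #a67882
39%: (244 − 95.16 = 148.84→149, 177 − 69.03 = 107.97→108, 191 − 74.49 = 116.51→117) → #956c75
84%: (244 − 204.96 = 39.04→39, 177 − 148.68 = 28.32→28, 191 − 160.44 = 30.56→31) → #271c1f

#e8a8b5, #be8a95, #a67882, #956c75, #271c1f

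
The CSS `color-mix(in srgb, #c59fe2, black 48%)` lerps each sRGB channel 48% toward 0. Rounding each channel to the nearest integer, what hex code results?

#c59fe2 is rgb(197, 159, 226).
A 48% shade moves each channel 48% toward 0:
  R: 197 + 0.48×(0−197) = 197 − 94.56 = 102.44 → 102
  G: 159 − 76.32 = 82.68 → 83
  B: 226 + 0.48×(0−226) = 226 − 108.48 = 117.52 → 118
rgb(102, 83, 118) = #665376.

#665376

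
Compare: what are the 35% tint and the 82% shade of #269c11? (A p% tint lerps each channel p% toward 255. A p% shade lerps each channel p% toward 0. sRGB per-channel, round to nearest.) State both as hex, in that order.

#269c11 is rgb(38, 156, 17).
35% tint:
  R: 38 + 75.95 = 113.95 → 114
  G: 156 + 34.65 = 190.65 → 191
  B: 17 + 83.3 = 100.3 → 100
  → #72bf64
82% shade:
  R: 38 − 31.16 = 6.84 → 7
  G: 156 + 0.82×(0−156) = 156 − 127.92 = 28.08 → 28
  B: 17 − 13.94 = 3.06 → 3
  → #071c03

#72bf64, #071c03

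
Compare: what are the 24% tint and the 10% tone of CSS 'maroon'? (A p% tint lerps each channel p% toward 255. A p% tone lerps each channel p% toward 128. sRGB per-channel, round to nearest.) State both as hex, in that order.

CSS maroon is rgb(128, 0, 0).
24% tint:
  R: 128 + 0.24×(255−128) = 128 + 30.48 = 158.48 → 158
  G: 0 + 0.24×(255−0) = 0 + 61.2 = 61.2 → 61
  B: 0 + 61.2 = 61.2 → 61
  → #9E3D3D
10% tone:
  R: 128 + 0 = 128 → 128
  G: 0 + 0.1×(128−0) = 0 + 12.8 = 12.8 → 13
  B: 0 + 12.8 = 12.8 → 13
  → #800D0D

#9E3D3D, #800D0D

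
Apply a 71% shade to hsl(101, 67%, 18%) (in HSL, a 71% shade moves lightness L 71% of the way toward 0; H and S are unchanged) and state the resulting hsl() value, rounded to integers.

L moves 71% from 18 toward 0: 18 − 12.78 = 5.22 → 5.
H and S are unchanged.

hsl(101, 67%, 5%)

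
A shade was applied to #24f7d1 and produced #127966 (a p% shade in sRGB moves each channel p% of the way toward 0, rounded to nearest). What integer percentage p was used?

#24f7d1 is rgb(36, 247, 209); #127966 is rgb(18, 121, 102).
On the G channel (widest range): 121 ≈ 247 + (p/100)(0 − 247), so p ≈ 100×(121 − 247)/(0 − 247) = -12600/-247 = 51.01.
p = 51 reproduces all three channels after rounding.

51%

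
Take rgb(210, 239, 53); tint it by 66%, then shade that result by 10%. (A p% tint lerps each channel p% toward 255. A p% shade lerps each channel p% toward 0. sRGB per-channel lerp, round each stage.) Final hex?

Per channel, c → c + 0.66(255 − c):
  R: 210 + 0.66×(255−210) = 210 + 29.7 = 239.7 → 240
  G: 239 + 0.66×(255−239) = 239 + 10.56 = 249.56 → 250
  B: 53 + 0.66×(255−53) = 53 + 133.32 = 186.32 → 186
After the tint: rgb(240, 250, 186) = #F0FABA.
Lerp each channel 10% toward 0:
  R: 240 + 0.1×(0−240) = 240 − 24 = 216 → 216
  G: 250 + 0.1×(0−250) = 250 − 25 = 225 → 225
  B: 186 + 0.1×(0−186) = 186 − 18.6 = 167.4 → 167
rgb(216, 225, 167) = #D8E1A7.

#D8E1A7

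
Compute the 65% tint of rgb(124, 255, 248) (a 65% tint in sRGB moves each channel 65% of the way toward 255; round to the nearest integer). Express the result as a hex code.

Lerp each channel 65% toward 255:
  R: 124 + 0.65×(255−124) = 124 + 85.15 = 209.15 → 209
  G: 255 + 0.65×(255−255) = 255 + 0 = 255 → 255
  B: 248 + 0.65×(255−248) = 248 + 4.55 = 252.55 → 253
rgb(209, 255, 253) = #D1FFFD.

#D1FFFD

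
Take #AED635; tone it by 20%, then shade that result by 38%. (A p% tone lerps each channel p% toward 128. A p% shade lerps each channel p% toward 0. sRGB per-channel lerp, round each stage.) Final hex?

#AED635 is rgb(174, 214, 53).
A 20% tone moves each channel 20% toward 128:
  R: 174 + 0.2×(128−174) = 174 − 9.2 = 164.8 → 165
  G: 214 − 17.2 = 196.8 → 197
  B: 53 + 0.2×(128−53) = 53 + 15 = 68 → 68
After the tone: rgb(165, 197, 68) = #A5C544.
Per channel, c → c + 0.38(0 − c):
  R: 165 − 62.7 = 102.3 → 102
  G: 197 − 74.86 = 122.14 → 122
  B: 68 − 25.84 = 42.16 → 42
rgb(102, 122, 42) = #667A2A.

#667A2A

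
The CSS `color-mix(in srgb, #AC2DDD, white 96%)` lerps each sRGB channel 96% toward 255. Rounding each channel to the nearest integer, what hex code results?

#AC2DDD is rgb(172, 45, 221).
Lerp each channel 96% toward 255:
  R: 172 + 0.96×(255−172) = 172 + 79.68 = 251.68 → 252
  G: 45 + 201.6 = 246.6 → 247
  B: 221 + 0.96×(255−221) = 221 + 32.64 = 253.64 → 254
rgb(252, 247, 254) = #FCF7FE.

#FCF7FE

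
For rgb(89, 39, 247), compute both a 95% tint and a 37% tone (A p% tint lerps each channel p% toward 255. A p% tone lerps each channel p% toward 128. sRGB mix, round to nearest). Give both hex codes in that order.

#f7f4ff, #6748cb

95% tint:
  R: 89 + 157.7 = 246.7 → 247
  G: 39 + 0.95×(255−39) = 39 + 205.2 = 244.2 → 244
  B: 247 + 7.6 = 254.6 → 255
  → #f7f4ff
37% tone:
  R: 89 + 14.43 = 103.43 → 103
  G: 39 + 0.37×(128−39) = 39 + 32.93 = 71.93 → 72
  B: 247 − 44.03 = 202.97 → 203
  → #6748cb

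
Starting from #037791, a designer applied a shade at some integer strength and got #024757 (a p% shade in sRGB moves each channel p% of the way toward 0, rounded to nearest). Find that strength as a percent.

#037791 is rgb(3, 119, 145); #024757 is rgb(2, 71, 87).
On the B channel (widest range): 87 ≈ 145 + (p/100)(0 − 145), so p ≈ 100×(87 − 145)/(0 − 145) = -5800/-145 = 40.00.
p = 40 reproduces all three channels after rounding.

40%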